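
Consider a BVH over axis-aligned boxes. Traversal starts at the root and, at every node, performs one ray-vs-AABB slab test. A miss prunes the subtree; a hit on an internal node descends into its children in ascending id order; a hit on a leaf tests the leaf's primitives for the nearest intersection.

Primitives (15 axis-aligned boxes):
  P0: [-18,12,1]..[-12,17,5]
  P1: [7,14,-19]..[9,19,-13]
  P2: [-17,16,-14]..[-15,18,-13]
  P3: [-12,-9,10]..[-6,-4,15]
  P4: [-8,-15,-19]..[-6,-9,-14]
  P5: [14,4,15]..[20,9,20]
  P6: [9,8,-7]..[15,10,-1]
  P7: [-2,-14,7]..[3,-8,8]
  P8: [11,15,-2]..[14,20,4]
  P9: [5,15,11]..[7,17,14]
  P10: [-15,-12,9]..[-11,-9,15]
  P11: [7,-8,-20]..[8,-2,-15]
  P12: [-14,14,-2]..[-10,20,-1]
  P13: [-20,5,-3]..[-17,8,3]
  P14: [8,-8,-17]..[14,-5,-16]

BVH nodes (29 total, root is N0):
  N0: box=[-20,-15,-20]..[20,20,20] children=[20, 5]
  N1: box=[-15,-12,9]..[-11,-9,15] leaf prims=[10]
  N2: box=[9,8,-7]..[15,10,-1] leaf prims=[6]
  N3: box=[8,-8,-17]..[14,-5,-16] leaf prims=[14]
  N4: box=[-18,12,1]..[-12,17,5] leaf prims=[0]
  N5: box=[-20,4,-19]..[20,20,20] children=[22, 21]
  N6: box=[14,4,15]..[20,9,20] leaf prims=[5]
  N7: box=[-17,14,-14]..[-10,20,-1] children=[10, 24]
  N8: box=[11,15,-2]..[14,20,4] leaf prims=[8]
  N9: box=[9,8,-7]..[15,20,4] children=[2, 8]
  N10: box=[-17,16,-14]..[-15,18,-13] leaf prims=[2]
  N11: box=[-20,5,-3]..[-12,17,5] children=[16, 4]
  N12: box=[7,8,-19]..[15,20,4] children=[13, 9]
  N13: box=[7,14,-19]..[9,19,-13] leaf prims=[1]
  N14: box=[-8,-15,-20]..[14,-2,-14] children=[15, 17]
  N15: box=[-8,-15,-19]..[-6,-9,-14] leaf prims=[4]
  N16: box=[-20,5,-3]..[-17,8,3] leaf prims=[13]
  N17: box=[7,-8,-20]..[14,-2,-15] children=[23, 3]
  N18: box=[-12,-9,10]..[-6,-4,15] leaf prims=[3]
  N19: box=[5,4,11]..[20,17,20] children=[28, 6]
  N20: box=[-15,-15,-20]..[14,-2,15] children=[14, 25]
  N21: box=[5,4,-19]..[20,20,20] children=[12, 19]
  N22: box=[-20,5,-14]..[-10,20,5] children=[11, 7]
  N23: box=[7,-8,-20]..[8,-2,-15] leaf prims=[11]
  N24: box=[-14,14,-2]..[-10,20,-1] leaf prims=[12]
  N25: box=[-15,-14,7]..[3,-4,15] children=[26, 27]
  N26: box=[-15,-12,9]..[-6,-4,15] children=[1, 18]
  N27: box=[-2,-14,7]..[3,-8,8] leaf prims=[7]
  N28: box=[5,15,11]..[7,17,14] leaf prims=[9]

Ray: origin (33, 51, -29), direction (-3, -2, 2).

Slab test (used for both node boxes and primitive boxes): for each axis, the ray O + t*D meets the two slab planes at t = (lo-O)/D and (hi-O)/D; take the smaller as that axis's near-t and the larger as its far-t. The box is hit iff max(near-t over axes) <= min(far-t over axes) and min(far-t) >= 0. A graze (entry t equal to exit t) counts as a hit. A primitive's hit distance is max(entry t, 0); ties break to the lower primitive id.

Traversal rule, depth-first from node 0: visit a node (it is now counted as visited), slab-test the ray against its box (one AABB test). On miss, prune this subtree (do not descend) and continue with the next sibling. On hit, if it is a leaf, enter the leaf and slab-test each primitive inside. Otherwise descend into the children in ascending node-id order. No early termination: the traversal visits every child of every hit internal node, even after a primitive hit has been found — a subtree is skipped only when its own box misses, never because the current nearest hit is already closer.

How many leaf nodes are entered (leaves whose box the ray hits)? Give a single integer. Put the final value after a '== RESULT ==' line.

Walk:
N0 x:[13/3,53/3] y:[31/2,33] z:[9/2,49/2] -> hit [31/2,53/3], descend [5, 20]
  N5 x:[13/3,53/3] y:[31/2,47/2] z:[5,49/2] -> hit [31/2,53/3], descend [21, 22]
    N21 x:[13/3,28/3] y:[31/2,47/2] z:[5,49/2] -> miss, prune
    N22 x:[43/3,53/3] y:[31/2,23] z:[15/2,17] -> hit [31/2,17], descend [7, 11]
      N7 x:[43/3,50/3] y:[31/2,37/2] z:[15/2,14] -> miss, prune
      N11 x:[15,53/3] y:[17,23] z:[13,17] -> hit [17,17], descend [4, 16]
        N4 x:[15,17] y:[17,39/2] z:[15,17] -> hit [17,17] leaf, test {P0@t=17}
        N16 x:[50/3,53/3] y:[43/2,23] z:[13,16] -> miss, prune
  N20 x:[19/3,16] y:[53/2,33] z:[9/2,22] -> miss, prune

Summary -> nodes [0, 5, 21, 22, 7, 11, 4, 16, 20]; box-tests=9; leaf-entries=1; first=P0

== RESULT ==
1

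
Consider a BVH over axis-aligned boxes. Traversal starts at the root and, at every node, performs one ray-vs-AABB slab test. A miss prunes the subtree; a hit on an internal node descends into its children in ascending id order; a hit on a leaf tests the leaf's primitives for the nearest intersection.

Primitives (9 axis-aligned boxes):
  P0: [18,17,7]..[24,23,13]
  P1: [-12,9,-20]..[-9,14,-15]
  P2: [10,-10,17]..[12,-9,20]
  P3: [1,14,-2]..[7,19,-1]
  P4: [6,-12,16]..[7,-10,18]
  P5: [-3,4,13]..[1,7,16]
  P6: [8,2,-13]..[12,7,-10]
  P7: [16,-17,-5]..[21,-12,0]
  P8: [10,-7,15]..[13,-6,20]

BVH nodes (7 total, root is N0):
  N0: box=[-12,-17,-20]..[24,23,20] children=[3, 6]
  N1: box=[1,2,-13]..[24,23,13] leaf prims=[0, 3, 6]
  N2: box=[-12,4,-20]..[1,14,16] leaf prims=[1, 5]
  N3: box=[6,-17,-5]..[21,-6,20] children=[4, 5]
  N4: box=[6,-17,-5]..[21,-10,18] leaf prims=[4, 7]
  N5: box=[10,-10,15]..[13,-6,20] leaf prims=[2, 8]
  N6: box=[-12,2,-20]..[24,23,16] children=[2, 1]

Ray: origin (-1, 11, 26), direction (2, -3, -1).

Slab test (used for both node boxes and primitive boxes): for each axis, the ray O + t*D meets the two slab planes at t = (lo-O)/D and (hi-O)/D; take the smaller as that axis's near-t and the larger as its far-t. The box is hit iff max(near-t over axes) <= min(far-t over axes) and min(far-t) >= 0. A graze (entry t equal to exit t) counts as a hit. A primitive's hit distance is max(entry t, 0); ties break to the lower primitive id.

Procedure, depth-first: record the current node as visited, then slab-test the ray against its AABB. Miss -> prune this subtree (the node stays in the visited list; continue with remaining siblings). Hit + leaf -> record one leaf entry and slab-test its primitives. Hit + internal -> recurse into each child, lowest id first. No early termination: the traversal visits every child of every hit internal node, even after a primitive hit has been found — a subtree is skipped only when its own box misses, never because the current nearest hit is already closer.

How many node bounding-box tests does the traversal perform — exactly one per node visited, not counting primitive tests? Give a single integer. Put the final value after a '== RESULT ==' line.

Traverse from the root:
N0 x:[-11/2,25/2] y:[-4,28/3] z:[6,46] -> hit [6,28/3], descend [3, 6]
  N3 x:[7/2,11] y:[17/3,28/3] z:[6,31] -> hit [6,28/3], descend [4, 5]
    N4 x:[7/2,11] y:[7,28/3] z:[8,31] -> hit [8,28/3] leaf, test {P4(miss), P7(miss)}
    N5 x:[11/2,7] y:[17/3,7] z:[6,11] -> hit [6,7] leaf, test {P2(miss), P8@t=6}
  N6 x:[-11/2,25/2] y:[-4,3] z:[10,46] -> miss, prune

order=[0, 3, 4, 5, 6]  |boxes|=5  |leaves|=2  hit=P8

== RESULT ==
5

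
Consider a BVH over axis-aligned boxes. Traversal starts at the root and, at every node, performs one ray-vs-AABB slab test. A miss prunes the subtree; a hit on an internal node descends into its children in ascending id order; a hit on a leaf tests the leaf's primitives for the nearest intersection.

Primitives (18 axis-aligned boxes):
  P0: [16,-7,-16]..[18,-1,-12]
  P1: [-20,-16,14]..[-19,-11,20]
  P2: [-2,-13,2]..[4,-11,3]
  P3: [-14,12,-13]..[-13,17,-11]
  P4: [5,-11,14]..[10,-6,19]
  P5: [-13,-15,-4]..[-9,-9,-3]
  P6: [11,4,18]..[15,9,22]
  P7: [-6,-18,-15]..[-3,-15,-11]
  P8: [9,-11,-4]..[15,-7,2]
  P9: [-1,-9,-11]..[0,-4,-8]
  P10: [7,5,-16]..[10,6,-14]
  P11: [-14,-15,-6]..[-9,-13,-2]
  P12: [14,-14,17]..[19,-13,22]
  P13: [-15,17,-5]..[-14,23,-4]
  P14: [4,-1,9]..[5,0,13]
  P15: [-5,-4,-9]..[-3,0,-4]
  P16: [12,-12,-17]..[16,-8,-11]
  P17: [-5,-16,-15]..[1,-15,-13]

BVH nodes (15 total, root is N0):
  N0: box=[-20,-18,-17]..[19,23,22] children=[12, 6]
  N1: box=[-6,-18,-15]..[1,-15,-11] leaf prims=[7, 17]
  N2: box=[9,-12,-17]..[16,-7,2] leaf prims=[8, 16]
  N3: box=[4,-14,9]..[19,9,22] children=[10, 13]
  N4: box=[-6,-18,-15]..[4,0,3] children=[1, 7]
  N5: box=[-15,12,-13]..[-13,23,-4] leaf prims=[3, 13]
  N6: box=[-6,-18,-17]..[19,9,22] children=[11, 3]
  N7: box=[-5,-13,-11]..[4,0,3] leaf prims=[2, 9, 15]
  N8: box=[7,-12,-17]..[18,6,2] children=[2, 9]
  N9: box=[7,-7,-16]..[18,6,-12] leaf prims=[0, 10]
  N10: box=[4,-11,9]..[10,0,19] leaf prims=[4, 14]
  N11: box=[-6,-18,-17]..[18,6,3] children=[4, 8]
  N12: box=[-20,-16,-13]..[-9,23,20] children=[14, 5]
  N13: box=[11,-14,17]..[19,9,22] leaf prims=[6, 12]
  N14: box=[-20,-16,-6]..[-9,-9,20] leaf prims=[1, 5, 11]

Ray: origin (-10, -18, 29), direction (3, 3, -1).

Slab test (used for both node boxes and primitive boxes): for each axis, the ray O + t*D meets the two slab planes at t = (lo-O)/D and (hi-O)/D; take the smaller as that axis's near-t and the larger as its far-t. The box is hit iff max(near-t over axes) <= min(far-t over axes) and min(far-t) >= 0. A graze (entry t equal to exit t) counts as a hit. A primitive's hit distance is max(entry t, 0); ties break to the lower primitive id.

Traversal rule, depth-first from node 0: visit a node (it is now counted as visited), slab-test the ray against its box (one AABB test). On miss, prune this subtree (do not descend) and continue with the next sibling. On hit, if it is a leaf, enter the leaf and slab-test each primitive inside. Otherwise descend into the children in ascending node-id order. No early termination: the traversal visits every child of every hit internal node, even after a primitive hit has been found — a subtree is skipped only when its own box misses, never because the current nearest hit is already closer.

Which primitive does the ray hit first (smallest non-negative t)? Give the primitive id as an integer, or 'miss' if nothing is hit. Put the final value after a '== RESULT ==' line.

Traverse from the root:
N0 x:[-10/3,29/3] y:[0,41/3] z:[7,46] -> hit [7,29/3], descend [6, 12]
  N6 x:[4/3,29/3] y:[0,9] z:[7,46] -> hit [7,9], descend [3, 11]
    N3 x:[14/3,29/3] y:[4/3,9] z:[7,20] -> hit [7,9], descend [10, 13]
      N10 x:[14/3,20/3] y:[7/3,6] z:[10,20] -> miss, prune
      N13 x:[7,29/3] y:[4/3,9] z:[7,12] -> hit [7,9] leaf, test {P6@t=22/3, P12(miss)}
    N11 x:[4/3,28/3] y:[0,8] z:[26,46] -> miss, prune
  N12 x:[-10/3,1/3] y:[2/3,41/3] z:[9,42] -> miss, prune

7 AABB tests over nodes [0, 6, 3, 10, 13, 11, 12]; 1 leaf entered; closest P6.

== RESULT ==
6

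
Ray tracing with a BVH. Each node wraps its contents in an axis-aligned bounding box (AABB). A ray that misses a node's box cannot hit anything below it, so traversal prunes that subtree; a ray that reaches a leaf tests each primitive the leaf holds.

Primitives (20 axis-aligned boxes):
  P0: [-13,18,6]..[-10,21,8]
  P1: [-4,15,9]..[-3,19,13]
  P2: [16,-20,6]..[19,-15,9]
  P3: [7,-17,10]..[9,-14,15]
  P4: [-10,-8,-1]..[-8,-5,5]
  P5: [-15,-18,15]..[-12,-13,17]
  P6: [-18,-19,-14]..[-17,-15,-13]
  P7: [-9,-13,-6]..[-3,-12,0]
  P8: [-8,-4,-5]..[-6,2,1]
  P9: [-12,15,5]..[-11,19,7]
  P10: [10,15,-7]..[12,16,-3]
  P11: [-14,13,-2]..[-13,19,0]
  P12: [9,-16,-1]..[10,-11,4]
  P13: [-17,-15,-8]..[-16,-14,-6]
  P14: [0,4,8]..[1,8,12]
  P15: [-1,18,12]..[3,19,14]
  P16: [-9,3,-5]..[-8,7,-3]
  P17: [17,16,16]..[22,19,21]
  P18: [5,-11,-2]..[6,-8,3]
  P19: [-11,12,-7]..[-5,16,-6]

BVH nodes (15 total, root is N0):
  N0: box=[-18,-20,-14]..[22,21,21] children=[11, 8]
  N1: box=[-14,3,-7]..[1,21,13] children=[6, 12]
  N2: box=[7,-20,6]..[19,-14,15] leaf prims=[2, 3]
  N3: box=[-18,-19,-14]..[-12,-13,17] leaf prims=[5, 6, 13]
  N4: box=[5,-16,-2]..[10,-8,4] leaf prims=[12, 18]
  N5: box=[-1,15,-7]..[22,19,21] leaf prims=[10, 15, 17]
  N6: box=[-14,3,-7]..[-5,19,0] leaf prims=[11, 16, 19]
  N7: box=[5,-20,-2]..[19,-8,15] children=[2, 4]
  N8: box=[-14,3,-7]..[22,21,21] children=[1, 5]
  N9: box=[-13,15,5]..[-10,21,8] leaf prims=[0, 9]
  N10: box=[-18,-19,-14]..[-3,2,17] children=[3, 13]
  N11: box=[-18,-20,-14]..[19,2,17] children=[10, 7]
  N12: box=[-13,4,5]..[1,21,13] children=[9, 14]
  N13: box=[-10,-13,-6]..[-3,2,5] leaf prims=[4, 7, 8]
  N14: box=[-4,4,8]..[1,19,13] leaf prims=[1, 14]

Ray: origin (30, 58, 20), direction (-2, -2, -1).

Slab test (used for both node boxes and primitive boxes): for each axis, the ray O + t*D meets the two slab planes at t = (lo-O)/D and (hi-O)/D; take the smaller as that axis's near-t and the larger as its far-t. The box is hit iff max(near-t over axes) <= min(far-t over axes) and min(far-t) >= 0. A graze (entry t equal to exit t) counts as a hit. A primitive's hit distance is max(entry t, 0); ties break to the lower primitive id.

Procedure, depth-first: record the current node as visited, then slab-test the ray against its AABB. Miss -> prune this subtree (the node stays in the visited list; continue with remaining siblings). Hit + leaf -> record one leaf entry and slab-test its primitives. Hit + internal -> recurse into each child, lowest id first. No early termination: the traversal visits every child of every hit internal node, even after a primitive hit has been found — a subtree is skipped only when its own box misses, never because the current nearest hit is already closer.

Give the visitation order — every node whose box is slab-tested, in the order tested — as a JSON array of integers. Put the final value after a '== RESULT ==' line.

Walk:
N0 x:[4,24] y:[37/2,39] z:[-1,34] -> hit [37/2,24], descend [8, 11]
  N8 x:[4,22] y:[37/2,55/2] z:[-1,27] -> hit [37/2,22], descend [1, 5]
    N1 x:[29/2,22] y:[37/2,55/2] z:[7,27] -> hit [37/2,22], descend [6, 12]
      N6 x:[35/2,22] y:[39/2,55/2] z:[20,27] -> hit [20,22] leaf, test {P11@t=43/2, P16(miss), P19(miss)}
      N12 x:[29/2,43/2] y:[37/2,27] z:[7,15] -> miss, prune
    N5 x:[4,31/2] y:[39/2,43/2] z:[-1,27] -> miss, prune
  N11 x:[11/2,24] y:[28,39] z:[3,34] -> miss, prune

Summary -> nodes [0, 8, 1, 6, 12, 5, 11]; box-tests=7; leaf-entries=1; first=P11

== RESULT ==
[0, 8, 1, 6, 12, 5, 11]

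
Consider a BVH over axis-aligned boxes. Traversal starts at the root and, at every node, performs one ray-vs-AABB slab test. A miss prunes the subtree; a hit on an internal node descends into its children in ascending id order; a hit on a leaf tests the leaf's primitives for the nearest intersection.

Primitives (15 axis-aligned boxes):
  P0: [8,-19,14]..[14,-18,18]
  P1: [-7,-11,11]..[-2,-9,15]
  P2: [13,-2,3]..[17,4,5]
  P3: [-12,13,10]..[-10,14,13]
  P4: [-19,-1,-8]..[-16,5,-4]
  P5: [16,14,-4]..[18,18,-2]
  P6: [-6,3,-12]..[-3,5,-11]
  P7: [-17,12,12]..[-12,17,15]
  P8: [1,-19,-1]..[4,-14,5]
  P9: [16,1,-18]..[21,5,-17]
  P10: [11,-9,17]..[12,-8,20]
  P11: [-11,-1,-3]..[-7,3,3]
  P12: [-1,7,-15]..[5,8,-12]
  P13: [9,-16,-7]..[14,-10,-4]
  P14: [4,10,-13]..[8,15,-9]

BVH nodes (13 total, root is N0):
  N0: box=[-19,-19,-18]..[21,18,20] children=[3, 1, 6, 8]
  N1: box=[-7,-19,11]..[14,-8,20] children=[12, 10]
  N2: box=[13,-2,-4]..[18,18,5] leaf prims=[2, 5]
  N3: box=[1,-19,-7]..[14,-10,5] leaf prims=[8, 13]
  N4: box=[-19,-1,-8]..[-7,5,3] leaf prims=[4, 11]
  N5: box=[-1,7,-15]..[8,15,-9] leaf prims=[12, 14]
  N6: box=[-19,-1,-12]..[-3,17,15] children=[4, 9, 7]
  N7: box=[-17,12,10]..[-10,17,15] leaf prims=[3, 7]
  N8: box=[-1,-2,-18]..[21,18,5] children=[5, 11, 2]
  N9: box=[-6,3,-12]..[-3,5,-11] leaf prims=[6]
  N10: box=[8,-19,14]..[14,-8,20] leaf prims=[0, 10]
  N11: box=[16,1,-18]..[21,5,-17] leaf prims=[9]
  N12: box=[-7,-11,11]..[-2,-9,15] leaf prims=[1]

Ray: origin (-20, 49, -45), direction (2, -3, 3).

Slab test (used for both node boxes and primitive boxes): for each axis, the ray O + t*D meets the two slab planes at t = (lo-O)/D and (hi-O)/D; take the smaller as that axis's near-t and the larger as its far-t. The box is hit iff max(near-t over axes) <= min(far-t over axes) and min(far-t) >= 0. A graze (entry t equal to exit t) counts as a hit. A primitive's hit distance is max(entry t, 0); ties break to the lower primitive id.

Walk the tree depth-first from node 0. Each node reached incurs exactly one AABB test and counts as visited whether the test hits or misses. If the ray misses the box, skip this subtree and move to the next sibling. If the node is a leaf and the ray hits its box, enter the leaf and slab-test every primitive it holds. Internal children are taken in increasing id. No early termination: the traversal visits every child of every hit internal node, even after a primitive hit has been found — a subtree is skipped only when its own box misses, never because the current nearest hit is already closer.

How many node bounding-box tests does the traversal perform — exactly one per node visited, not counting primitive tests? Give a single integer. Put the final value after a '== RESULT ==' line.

Traverse from the root:
N0 x:[1/2,41/2] y:[31/3,68/3] z:[9,65/3] -> hit [31/3,41/2], descend [1, 3, 6, 8]
  N1 x:[13/2,17] y:[19,68/3] z:[56/3,65/3] -> miss, prune
  N3 x:[21/2,17] y:[59/3,68/3] z:[38/3,50/3] -> miss, prune
  N6 x:[1/2,17/2] y:[32/3,50/3] z:[11,20] -> miss, prune
  N8 x:[19/2,41/2] y:[31/3,17] z:[9,50/3] -> hit [31/3,50/3], descend [2, 5, 11]
    N2 x:[33/2,19] y:[31/3,17] z:[41/3,50/3] -> hit [33/2,50/3] leaf, test {P2@t=33/2, P5(miss)}
    N5 x:[19/2,14] y:[34/3,14] z:[10,12] -> hit [34/3,12] leaf, test {P12(miss), P14@t=12}
    N11 x:[18,41/2] y:[44/3,16] z:[9,28/3] -> miss, prune

Visited [0, 1, 3, 6, 8, 2, 5, 11]. Tests: 8 box, 2 leaf. Nearest: P14.

== RESULT ==
8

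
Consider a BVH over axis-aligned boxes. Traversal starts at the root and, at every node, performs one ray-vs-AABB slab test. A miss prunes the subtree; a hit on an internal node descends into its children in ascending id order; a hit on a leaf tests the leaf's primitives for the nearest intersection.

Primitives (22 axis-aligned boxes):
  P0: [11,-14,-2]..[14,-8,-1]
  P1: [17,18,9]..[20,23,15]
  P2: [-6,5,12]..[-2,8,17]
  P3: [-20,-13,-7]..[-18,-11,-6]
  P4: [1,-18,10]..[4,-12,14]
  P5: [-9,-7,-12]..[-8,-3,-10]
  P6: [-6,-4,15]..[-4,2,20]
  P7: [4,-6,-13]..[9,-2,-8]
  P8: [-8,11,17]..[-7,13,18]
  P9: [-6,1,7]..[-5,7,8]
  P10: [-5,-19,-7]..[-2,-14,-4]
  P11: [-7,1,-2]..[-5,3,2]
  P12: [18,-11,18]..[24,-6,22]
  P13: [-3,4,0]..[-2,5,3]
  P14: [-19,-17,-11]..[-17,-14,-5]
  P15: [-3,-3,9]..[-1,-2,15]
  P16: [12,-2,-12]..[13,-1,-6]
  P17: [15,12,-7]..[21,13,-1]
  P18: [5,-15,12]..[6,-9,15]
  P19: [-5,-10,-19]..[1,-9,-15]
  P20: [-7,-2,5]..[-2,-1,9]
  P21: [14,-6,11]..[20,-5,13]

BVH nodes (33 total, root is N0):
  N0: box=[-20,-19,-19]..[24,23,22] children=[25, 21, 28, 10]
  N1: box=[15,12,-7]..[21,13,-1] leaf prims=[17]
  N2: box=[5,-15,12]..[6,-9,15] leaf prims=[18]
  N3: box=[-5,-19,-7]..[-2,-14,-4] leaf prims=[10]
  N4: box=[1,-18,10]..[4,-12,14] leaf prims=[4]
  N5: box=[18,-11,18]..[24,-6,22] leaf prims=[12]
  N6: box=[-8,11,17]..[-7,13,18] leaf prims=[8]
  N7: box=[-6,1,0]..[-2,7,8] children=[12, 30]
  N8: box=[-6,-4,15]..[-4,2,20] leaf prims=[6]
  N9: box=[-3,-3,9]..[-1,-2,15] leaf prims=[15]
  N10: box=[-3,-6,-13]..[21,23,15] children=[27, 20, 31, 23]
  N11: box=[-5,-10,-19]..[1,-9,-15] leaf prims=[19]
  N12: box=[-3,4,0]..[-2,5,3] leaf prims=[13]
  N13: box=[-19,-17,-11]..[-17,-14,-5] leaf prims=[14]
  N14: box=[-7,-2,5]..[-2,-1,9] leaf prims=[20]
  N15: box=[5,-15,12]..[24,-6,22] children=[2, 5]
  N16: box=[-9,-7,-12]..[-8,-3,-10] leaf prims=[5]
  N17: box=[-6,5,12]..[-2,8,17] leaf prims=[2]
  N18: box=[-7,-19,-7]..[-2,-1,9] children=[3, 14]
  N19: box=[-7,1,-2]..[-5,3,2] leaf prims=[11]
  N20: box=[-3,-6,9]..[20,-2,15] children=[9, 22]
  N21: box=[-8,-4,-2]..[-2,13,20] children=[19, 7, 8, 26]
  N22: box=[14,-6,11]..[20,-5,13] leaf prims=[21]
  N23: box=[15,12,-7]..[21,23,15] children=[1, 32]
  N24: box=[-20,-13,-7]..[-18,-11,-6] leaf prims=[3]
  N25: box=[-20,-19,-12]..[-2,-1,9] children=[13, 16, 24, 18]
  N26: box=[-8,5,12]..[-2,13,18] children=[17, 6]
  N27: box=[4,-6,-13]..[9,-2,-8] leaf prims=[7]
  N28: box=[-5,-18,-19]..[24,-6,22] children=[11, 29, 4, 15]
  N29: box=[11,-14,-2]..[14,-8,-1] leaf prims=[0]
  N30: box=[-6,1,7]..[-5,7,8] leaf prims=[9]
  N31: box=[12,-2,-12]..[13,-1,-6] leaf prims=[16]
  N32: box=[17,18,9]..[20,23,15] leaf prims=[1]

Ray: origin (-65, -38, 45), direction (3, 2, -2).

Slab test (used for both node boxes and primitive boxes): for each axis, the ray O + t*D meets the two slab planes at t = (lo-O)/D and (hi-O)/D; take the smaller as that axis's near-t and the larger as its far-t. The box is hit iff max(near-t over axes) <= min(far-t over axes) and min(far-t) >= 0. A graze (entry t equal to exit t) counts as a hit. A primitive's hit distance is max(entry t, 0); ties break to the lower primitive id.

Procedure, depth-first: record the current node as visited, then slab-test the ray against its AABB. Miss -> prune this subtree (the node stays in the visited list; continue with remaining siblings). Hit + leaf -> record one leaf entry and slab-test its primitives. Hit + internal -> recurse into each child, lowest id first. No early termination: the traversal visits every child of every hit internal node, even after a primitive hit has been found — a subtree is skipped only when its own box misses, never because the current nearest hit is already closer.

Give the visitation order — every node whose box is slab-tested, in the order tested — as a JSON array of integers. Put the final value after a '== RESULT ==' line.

Trace the traversal:
N0 x:[15,89/3] y:[19/2,61/2] z:[23/2,32] -> hit [15,89/3], descend [10, 21, 25, 28]
  N10 x:[62/3,86/3] y:[16,61/2] z:[15,29] -> hit [62/3,86/3], descend [20, 23, 27, 31]
    N20 x:[62/3,85/3] y:[16,18] z:[15,18] -> miss, prune
    N23 x:[80/3,86/3] y:[25,61/2] z:[15,26] -> miss, prune
    N27 x:[23,74/3] y:[16,18] z:[53/2,29] -> miss, prune
    N31 x:[77/3,26] y:[18,37/2] z:[51/2,57/2] -> miss, prune
  N21 x:[19,21] y:[17,51/2] z:[25/2,47/2] -> hit [19,21], descend [7, 8, 19, 26]
    N7 x:[59/3,21] y:[39/2,45/2] z:[37/2,45/2] -> hit [59/3,21], descend [12, 30]
      N12 x:[62/3,21] y:[21,43/2] z:[21,45/2] -> hit [21,21] leaf, test {P13@t=21}
      N30 x:[59/3,20] y:[39/2,45/2] z:[37/2,19] -> miss, prune
    N8 x:[59/3,61/3] y:[17,20] z:[25/2,15] -> miss, prune
    N19 x:[58/3,20] y:[39/2,41/2] z:[43/2,47/2] -> miss, prune
    N26 x:[19,21] y:[43/2,51/2] z:[27/2,33/2] -> miss, prune
  N25 x:[15,21] y:[19/2,37/2] z:[18,57/2] -> hit [18,37/2], descend [13, 16, 18, 24]
    N13 x:[46/3,16] y:[21/2,12] z:[25,28] -> miss, prune
    N16 x:[56/3,19] y:[31/2,35/2] z:[55/2,57/2] -> miss, prune
    N18 x:[58/3,21] y:[19/2,37/2] z:[18,26] -> miss, prune
    N24 x:[15,47/3] y:[25/2,27/2] z:[51/2,26] -> miss, prune
  N28 x:[20,89/3] y:[10,16] z:[23/2,32] -> miss, prune

order=[0, 10, 20, 23, 27, 31, 21, 7, 12, 30, 8, 19, 26, 25, 13, 16, 18, 24, 28]  |boxes|=19  |leaves|=1  hit=P13

== RESULT ==
[0, 10, 20, 23, 27, 31, 21, 7, 12, 30, 8, 19, 26, 25, 13, 16, 18, 24, 28]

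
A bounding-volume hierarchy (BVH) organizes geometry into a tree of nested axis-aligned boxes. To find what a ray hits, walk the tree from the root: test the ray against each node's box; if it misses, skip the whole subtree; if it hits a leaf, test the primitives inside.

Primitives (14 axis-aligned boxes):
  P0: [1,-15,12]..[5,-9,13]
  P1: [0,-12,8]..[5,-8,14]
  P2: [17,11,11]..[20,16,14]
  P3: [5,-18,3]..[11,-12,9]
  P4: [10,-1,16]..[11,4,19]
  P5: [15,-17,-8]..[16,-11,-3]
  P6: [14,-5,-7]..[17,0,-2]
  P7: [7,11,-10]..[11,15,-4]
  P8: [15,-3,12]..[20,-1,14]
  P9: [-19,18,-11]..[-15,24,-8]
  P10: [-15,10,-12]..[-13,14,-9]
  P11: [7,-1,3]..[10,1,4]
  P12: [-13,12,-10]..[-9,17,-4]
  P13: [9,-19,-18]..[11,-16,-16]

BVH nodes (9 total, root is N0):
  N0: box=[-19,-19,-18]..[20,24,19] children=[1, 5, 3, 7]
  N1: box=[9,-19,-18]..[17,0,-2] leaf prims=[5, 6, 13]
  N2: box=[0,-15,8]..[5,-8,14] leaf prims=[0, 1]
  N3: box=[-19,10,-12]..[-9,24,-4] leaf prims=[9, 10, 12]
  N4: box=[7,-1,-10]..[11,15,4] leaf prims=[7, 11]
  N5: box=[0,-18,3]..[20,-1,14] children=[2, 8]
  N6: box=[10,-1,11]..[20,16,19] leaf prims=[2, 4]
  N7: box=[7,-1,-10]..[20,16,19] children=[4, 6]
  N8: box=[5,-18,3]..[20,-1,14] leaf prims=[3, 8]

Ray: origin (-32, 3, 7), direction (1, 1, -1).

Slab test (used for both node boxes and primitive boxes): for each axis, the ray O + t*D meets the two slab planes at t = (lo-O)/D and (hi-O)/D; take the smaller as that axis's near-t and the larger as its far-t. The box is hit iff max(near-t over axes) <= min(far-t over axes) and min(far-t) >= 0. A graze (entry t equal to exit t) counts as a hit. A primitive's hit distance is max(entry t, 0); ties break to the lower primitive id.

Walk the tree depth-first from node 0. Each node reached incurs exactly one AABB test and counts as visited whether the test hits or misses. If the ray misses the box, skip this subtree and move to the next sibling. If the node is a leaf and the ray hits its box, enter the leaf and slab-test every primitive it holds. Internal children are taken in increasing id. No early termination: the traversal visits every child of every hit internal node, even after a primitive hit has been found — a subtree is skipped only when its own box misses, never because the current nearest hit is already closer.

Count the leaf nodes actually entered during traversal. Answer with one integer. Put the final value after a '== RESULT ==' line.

Trace the traversal:
N0 x:[13,52] y:[-22,21] z:[-12,25] -> hit [13,21], descend [1, 3, 5, 7]
  N1 x:[41,49] y:[-22,-3] z:[9,25] -> miss, prune
  N3 x:[13,23] y:[7,21] z:[11,19] -> hit [13,19] leaf, test {P9@t=15, P10(miss), P12(miss)}
  N5 x:[32,52] y:[-21,-4] z:[-7,4] -> miss, prune
  N7 x:[39,52] y:[-4,13] z:[-12,17] -> miss, prune

Visited [0, 1, 3, 5, 7]. Tests: 5 box, 1 leaf. Nearest: P9.

== RESULT ==
1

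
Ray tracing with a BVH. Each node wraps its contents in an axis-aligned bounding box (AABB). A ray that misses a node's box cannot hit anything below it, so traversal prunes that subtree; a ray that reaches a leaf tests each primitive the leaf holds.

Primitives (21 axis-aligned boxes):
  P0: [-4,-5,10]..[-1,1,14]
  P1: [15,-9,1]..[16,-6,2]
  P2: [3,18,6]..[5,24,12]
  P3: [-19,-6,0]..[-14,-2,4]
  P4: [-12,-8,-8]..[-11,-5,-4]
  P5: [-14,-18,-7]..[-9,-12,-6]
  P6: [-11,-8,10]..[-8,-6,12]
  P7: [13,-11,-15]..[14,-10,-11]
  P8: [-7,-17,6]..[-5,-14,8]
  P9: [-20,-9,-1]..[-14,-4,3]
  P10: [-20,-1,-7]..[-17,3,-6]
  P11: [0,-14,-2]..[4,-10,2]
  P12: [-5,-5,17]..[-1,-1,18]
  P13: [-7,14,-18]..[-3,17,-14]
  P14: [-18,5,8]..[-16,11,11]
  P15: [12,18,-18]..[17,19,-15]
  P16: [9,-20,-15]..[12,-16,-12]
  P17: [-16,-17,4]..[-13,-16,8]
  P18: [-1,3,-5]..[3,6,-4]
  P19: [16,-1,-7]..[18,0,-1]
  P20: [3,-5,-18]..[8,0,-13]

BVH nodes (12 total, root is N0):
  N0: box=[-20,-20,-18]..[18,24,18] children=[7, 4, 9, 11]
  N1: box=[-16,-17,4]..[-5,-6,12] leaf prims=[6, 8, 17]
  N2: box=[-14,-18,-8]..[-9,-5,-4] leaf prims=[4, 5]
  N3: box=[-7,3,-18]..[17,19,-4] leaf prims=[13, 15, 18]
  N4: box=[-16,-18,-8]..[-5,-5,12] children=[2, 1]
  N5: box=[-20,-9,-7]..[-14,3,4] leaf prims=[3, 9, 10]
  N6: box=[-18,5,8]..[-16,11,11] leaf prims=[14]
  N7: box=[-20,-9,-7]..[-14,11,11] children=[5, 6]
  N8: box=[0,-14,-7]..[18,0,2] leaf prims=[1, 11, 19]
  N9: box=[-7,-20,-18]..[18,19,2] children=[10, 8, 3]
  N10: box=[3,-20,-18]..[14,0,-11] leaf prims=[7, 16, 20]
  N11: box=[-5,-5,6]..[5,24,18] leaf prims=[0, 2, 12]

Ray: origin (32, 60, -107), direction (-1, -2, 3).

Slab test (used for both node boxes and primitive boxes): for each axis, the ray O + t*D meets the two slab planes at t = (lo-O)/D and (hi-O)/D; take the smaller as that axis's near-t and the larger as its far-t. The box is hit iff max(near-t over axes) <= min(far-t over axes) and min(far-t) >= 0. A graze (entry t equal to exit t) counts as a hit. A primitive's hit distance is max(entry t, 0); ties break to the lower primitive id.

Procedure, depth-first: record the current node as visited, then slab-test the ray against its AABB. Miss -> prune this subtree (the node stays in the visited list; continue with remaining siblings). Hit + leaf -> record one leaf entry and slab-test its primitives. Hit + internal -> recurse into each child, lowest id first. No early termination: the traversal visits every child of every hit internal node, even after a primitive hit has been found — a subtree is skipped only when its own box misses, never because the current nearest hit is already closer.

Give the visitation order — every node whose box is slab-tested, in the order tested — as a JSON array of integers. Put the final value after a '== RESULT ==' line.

Trace the traversal:
N0 x:[14,52] y:[18,40] z:[89/3,125/3] -> hit [89/3,40], descend [4, 7, 9, 11]
  N4 x:[37,48] y:[65/2,39] z:[33,119/3] -> hit [37,39], descend [1, 2]
    N1 x:[37,48] y:[33,77/2] z:[37,119/3] -> hit [37,77/2] leaf, test {P6(miss), P8@t=113/3, P17(miss)}
    N2 x:[41,46] y:[65/2,39] z:[33,103/3] -> miss, prune
  N7 x:[46,52] y:[49/2,69/2] z:[100/3,118/3] -> miss, prune
  N9 x:[14,39] y:[41/2,40] z:[89/3,109/3] -> hit [89/3,109/3], descend [3, 8, 10]
    N3 x:[15,39] y:[41/2,57/2] z:[89/3,103/3] -> miss, prune
    N8 x:[14,32] y:[30,37] z:[100/3,109/3] -> miss, prune
    N10 x:[18,29] y:[30,40] z:[89/3,32] -> miss, prune
  N11 x:[27,37] y:[18,65/2] z:[113/3,125/3] -> miss, prune

Visited [0, 4, 1, 2, 7, 9, 3, 8, 10, 11]. Tests: 10 box, 1 leaf. Nearest: P8.

== RESULT ==
[0, 4, 1, 2, 7, 9, 3, 8, 10, 11]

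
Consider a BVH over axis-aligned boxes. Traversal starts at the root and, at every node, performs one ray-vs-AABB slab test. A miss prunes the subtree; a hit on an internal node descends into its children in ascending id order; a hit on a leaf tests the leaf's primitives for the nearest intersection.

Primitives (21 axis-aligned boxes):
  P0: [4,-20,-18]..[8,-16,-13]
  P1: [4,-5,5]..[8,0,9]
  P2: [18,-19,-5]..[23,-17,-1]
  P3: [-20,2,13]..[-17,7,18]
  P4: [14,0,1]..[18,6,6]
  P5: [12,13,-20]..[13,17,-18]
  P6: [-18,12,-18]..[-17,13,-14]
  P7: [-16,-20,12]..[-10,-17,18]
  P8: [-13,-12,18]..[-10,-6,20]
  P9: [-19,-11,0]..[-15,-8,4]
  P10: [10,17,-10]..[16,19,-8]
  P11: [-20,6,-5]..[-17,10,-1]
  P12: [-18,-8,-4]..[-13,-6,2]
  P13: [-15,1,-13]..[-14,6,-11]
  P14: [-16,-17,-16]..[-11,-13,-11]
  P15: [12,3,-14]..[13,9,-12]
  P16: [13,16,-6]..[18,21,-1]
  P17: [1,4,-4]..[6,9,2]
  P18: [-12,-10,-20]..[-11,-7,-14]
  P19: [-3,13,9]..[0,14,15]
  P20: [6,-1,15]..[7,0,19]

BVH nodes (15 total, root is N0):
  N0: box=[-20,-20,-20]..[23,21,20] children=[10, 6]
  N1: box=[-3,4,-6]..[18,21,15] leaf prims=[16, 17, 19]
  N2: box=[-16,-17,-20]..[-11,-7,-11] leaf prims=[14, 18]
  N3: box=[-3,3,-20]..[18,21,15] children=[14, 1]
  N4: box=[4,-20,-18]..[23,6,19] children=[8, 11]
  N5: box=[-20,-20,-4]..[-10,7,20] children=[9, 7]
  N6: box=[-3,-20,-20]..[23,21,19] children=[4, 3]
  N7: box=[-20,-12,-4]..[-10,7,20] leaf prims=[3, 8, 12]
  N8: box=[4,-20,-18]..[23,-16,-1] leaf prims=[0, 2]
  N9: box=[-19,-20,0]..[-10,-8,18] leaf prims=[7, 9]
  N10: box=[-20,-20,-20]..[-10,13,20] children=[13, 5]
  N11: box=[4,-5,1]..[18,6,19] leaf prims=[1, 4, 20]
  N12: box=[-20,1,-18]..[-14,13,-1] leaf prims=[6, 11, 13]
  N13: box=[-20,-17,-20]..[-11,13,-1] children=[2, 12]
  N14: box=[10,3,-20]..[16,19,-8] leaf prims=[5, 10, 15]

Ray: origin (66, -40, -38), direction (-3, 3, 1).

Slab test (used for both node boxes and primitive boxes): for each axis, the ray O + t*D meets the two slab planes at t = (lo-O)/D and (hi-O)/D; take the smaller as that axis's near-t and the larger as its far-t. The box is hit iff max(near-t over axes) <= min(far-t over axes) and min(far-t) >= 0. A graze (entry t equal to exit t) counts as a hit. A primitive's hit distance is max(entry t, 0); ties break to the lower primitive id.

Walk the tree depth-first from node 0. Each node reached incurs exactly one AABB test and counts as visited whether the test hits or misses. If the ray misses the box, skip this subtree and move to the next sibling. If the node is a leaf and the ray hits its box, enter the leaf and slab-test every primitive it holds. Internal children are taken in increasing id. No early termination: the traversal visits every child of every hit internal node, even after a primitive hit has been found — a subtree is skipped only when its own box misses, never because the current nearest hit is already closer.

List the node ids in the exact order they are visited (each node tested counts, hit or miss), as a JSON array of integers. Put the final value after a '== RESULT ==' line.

Walk:
N0 x:[43/3,86/3] y:[20/3,61/3] z:[18,58] -> hit [18,61/3], descend [6, 10]
  N6 x:[43/3,23] y:[20/3,61/3] z:[18,57] -> hit [18,61/3], descend [3, 4]
    N3 x:[16,23] y:[43/3,61/3] z:[18,53] -> hit [18,61/3], descend [1, 14]
      N1 x:[16,23] y:[44/3,61/3] z:[32,53] -> miss, prune
      N14 x:[50/3,56/3] y:[43/3,59/3] z:[18,30] -> hit [18,56/3] leaf, test {P5@t=18, P10(miss), P15(miss)}
    N4 x:[43/3,62/3] y:[20/3,46/3] z:[20,57] -> miss, prune
  N10 x:[76/3,86/3] y:[20/3,53/3] z:[18,58] -> miss, prune

Summary -> nodes [0, 6, 3, 1, 14, 4, 10]; box-tests=7; leaf-entries=1; first=P5

== RESULT ==
[0, 6, 3, 1, 14, 4, 10]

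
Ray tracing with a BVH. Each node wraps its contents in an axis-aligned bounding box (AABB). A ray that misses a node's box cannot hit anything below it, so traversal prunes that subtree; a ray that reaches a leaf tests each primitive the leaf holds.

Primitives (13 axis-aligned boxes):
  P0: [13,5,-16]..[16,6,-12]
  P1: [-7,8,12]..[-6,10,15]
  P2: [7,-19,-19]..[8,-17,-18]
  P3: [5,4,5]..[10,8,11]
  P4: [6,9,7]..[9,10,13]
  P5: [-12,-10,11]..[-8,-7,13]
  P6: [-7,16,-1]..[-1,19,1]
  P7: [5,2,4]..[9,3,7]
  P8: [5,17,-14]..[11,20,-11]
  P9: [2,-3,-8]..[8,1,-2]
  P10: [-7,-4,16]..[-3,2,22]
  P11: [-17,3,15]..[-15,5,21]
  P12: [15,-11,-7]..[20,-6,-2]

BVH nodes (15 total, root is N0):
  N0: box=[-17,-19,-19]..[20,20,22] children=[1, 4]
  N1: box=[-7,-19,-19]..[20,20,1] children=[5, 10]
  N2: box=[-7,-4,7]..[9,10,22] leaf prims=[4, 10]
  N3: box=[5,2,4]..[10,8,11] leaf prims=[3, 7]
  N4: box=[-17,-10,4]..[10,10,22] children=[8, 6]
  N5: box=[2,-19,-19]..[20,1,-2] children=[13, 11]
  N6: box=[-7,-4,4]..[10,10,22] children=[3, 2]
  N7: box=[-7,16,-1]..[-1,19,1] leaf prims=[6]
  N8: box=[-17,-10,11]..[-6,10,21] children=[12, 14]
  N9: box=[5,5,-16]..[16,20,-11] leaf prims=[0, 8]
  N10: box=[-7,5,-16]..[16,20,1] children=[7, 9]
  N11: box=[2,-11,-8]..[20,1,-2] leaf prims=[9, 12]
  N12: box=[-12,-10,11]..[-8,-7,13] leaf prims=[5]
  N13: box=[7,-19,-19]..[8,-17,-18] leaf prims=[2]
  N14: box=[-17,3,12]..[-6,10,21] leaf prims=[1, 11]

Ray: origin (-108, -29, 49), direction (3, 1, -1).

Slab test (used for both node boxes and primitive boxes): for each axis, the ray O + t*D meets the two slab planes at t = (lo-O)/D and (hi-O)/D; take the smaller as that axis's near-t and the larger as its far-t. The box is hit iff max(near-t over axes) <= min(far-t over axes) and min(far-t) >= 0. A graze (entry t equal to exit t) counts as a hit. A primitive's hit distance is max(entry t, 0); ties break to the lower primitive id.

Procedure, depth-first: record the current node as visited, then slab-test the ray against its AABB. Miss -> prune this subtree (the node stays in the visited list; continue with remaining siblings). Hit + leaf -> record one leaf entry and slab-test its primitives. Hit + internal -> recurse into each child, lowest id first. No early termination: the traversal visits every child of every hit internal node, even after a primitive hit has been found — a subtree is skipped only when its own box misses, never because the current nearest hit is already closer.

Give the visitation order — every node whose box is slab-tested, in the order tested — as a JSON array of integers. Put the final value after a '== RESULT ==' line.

Trace the traversal:
N0 x:[91/3,128/3] y:[10,49] z:[27,68] -> hit [91/3,128/3], descend [1, 4]
  N1 x:[101/3,128/3] y:[10,49] z:[48,68] -> miss, prune
  N4 x:[91/3,118/3] y:[19,39] z:[27,45] -> hit [91/3,39], descend [6, 8]
    N6 x:[101/3,118/3] y:[25,39] z:[27,45] -> hit [101/3,39], descend [2, 3]
      N2 x:[101/3,39] y:[25,39] z:[27,42] -> hit [101/3,39] leaf, test {P4@t=38, P10(miss)}
      N3 x:[113/3,118/3] y:[31,37] z:[38,45] -> miss, prune
    N8 x:[91/3,34] y:[19,39] z:[28,38] -> hit [91/3,34], descend [12, 14]
      N12 x:[32,100/3] y:[19,22] z:[36,38] -> miss, prune
      N14 x:[91/3,34] y:[32,39] z:[28,37] -> hit [32,34] leaf, test {P1(miss), P11(miss)}

Visited [0, 1, 4, 6, 2, 3, 8, 12, 14]. Tests: 9 box, 2 leaf. Nearest: P4.

== RESULT ==
[0, 1, 4, 6, 2, 3, 8, 12, 14]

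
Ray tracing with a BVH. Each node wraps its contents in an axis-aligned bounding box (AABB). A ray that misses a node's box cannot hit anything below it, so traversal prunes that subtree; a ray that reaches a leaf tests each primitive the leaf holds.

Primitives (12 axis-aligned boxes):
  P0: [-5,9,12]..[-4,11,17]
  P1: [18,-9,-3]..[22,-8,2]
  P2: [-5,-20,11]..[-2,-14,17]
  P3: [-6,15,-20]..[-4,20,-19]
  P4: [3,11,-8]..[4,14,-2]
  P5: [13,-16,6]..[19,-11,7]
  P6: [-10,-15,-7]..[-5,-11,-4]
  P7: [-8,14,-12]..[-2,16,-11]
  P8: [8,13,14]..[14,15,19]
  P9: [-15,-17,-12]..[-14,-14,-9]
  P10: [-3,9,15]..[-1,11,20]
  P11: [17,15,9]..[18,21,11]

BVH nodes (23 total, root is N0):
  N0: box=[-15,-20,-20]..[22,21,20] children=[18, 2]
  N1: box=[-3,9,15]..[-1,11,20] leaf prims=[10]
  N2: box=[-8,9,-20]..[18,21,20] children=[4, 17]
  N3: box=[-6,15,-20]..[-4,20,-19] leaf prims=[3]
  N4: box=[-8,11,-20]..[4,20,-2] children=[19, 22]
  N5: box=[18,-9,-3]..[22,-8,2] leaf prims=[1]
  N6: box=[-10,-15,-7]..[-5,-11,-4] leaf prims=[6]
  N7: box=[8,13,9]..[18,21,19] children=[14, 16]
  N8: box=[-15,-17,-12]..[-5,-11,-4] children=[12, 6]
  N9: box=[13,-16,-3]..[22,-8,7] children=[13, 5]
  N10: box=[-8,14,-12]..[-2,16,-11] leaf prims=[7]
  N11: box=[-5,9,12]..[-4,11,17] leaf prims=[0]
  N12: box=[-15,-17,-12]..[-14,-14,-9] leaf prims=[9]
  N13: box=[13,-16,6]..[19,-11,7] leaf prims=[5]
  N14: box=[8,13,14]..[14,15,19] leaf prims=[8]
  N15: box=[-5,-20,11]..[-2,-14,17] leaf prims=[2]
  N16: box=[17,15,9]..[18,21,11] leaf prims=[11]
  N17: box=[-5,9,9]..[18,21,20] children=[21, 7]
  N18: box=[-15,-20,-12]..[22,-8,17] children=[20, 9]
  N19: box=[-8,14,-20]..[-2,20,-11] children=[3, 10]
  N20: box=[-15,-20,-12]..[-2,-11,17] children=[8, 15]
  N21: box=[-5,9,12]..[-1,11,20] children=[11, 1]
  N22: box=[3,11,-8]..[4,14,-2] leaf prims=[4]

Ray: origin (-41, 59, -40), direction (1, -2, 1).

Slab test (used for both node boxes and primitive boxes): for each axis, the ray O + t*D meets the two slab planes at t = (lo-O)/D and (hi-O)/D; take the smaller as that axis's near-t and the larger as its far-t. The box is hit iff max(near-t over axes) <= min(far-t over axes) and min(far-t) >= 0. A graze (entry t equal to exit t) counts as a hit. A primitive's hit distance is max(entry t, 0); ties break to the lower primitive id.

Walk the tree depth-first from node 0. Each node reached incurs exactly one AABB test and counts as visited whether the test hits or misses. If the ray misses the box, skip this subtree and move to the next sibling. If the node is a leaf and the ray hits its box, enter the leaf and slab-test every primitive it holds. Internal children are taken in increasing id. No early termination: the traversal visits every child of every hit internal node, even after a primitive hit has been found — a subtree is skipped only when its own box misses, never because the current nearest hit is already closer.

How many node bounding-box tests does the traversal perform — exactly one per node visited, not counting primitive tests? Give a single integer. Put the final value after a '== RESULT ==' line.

Trace the traversal:
N0 x:[26,63] y:[19,79/2] z:[20,60] -> hit [26,79/2], descend [2, 18]
  N2 x:[33,59] y:[19,25] z:[20,60] -> miss, prune
  N18 x:[26,63] y:[67/2,79/2] z:[28,57] -> hit [67/2,79/2], descend [9, 20]
    N9 x:[54,63] y:[67/2,75/2] z:[37,47] -> miss, prune
    N20 x:[26,39] y:[35,79/2] z:[28,57] -> hit [35,39], descend [8, 15]
      N8 x:[26,36] y:[35,38] z:[28,36] -> hit [35,36], descend [6, 12]
        N6 x:[31,36] y:[35,37] z:[33,36] -> hit [35,36] leaf, test {P6@t=35}
        N12 x:[26,27] y:[73/2,38] z:[28,31] -> miss, prune
      N15 x:[36,39] y:[73/2,79/2] z:[51,57] -> miss, prune

9 AABB tests over nodes [0, 2, 18, 9, 20, 8, 6, 12, 15]; 1 leaf entered; closest P6.

== RESULT ==
9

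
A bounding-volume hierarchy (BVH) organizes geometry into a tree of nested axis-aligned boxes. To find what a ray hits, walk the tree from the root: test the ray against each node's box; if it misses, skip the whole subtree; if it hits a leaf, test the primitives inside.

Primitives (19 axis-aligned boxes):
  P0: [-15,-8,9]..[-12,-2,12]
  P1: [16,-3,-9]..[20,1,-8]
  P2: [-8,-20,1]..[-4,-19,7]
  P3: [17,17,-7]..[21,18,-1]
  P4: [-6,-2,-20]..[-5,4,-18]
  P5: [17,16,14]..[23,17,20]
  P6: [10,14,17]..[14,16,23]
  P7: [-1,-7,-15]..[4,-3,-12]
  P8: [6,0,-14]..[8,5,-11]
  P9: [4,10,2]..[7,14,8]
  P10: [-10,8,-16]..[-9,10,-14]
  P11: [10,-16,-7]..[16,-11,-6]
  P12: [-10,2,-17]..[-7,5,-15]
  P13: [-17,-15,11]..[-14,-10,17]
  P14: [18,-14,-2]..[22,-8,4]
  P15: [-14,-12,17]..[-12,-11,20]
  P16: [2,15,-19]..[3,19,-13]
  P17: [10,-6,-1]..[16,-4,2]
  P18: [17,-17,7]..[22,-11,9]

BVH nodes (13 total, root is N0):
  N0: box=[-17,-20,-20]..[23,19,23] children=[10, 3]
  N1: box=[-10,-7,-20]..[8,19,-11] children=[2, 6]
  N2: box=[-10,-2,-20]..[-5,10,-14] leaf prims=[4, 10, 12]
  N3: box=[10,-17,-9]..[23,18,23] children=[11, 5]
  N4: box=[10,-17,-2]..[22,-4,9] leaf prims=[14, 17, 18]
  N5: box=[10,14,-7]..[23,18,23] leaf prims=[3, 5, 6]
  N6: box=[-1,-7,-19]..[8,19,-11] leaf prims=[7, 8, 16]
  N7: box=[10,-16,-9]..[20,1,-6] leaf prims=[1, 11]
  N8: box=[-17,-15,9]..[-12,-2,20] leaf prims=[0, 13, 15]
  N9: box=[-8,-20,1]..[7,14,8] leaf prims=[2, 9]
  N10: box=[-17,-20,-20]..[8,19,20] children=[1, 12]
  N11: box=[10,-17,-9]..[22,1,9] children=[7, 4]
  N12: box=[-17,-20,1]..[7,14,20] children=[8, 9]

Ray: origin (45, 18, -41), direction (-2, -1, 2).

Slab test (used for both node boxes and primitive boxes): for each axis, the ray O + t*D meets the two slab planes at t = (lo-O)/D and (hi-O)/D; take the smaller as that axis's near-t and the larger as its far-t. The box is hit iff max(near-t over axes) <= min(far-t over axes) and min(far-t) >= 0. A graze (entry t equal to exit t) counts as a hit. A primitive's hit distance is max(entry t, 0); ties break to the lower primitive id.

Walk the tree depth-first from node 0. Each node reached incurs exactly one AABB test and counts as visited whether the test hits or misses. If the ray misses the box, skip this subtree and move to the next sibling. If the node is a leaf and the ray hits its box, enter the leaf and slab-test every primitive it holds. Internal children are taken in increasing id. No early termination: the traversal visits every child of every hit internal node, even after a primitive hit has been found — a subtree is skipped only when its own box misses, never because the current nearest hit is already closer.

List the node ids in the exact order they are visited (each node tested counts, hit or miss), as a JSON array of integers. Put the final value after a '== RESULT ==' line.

Trace the traversal:
N0 x:[11,31] y:[-1,38] z:[21/2,32] -> hit [11,31], descend [3, 10]
  N3 x:[11,35/2] y:[0,35] z:[16,32] -> hit [16,35/2], descend [5, 11]
    N5 x:[11,35/2] y:[0,4] z:[17,32] -> miss, prune
    N11 x:[23/2,35/2] y:[17,35] z:[16,25] -> hit [17,35/2], descend [4, 7]
      N4 x:[23/2,35/2] y:[22,35] z:[39/2,25] -> miss, prune
      N7 x:[25/2,35/2] y:[17,34] z:[16,35/2] -> hit [17,35/2] leaf, test {P1(miss), P11(miss)}
  N10 x:[37/2,31] y:[-1,38] z:[21/2,61/2] -> hit [37/2,61/2], descend [1, 12]
    N1 x:[37/2,55/2] y:[-1,25] z:[21/2,15] -> miss, prune
    N12 x:[19,31] y:[4,38] z:[21,61/2] -> hit [21,61/2], descend [8, 9]
      N8 x:[57/2,31] y:[20,33] z:[25,61/2] -> hit [57/2,61/2] leaf, test {P0(miss), P13(miss), P15@t=29}
      N9 x:[19,53/2] y:[4,38] z:[21,49/2] -> hit [21,49/2] leaf, test {P2(miss), P9(miss)}

order=[0, 3, 5, 11, 4, 7, 10, 1, 12, 8, 9]  |boxes|=11  |leaves|=3  hit=P15

== RESULT ==
[0, 3, 5, 11, 4, 7, 10, 1, 12, 8, 9]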